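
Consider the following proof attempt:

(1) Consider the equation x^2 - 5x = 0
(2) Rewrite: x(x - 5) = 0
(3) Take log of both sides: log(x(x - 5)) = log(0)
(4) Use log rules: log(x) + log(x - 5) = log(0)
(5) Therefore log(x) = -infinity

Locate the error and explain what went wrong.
Step 3: Take log of both sides: log(x(x - 5)) = log(0)

Step 3 takes the logarithm of both sides, resulting in log(0) on the right side. The logarithm is only defined for positive numbers; log(0) is undefined (approaches negative infinity). This operation is invalid.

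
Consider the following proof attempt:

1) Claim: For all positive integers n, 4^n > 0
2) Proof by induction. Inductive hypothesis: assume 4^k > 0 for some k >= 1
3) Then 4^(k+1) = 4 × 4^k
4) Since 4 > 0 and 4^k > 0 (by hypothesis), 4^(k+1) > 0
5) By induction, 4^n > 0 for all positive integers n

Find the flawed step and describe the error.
Step 5: By induction, 4^n > 0 for all positive integers n

Step 5 concludes the proof by induction, but no base case was ever established. A valid induction proof requires: (1) a base case proving 4^1 > 0, and (2) an inductive step showing IF 4^k > 0 THEN 4^(k+1) > 0. Steps 2-4 correctly establish the inductive step, but without the base case the conclusion in step 5 does not follow.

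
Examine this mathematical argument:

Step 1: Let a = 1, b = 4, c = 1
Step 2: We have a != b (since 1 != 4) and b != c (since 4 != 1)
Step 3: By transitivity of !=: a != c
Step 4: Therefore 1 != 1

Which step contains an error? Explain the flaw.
Step 3: By transitivity of !=: a != c

Step 3 incorrectly applies transitivity to the '!=' relation. Transitivity states: if a R b and b R c, then a R c. However, '!=' is not transitive. Counterexample: 1 != 4 and 4 != 1, but 1 = 1 (both equal 1). Transitivity holds for relations like <, <=, =, but not for !=.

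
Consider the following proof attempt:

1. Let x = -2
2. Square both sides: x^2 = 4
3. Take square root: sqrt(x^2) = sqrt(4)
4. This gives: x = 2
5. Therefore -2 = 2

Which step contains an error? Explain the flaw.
Step 4: This gives: x = 2

Step 4 incorrectly states that sqrt(x^2) = x. The correct identity is sqrt(x^2) = |x|. Since x = -2 < 0, we have sqrt(x^2) = |-2| = 2, not x = -2.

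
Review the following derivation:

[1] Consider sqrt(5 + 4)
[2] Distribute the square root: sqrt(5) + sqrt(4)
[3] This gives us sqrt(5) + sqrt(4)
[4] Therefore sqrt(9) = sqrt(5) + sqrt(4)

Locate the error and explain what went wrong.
Step 2: Distribute the square root: sqrt(5) + sqrt(4)

Step 2 incorrectly 'distributes' the square root over addition. The square root function does not distribute: sqrt(a + b) ≠ sqrt(a) + sqrt(b). In fact, sqrt(5 + 4) = sqrt(9) ≈ 3.0000, while sqrt(5) + sqrt(4) ≈ 4.2361.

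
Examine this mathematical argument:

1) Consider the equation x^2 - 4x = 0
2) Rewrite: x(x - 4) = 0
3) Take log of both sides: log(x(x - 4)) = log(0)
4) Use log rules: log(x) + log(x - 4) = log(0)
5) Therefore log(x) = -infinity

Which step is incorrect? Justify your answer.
Step 3: Take log of both sides: log(x(x - 4)) = log(0)

Step 3 takes the logarithm of both sides, resulting in log(0) on the right side. The logarithm is only defined for positive numbers; log(0) is undefined (approaches negative infinity). This operation is invalid.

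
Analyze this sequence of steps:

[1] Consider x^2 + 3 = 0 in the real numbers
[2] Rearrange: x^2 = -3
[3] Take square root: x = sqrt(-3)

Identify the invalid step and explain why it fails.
Step 3: Take square root: x = sqrt(-3)

Step 3 takes the square root of -3, which is negative. In the real number system, the square root of a negative number is undefined. The equation x^2 + 3 = 0 has no real solutions. Square roots of negative numbers only exist in the complex numbers.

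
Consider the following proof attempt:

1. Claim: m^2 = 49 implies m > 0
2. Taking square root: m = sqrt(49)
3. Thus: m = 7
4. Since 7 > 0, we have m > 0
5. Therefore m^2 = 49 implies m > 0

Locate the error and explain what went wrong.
Step 2: Taking square root: m = sqrt(49)

Step 2 takes the square root and assumes the positive root only. The equation m^2 = 49 actually has two solutions: m = 7 and m = -7. The proof silently assumes m > 0 without justification, then uses this assumption to conclude m > 0, which is circular. The counterexample m = -7 shows the claim is false.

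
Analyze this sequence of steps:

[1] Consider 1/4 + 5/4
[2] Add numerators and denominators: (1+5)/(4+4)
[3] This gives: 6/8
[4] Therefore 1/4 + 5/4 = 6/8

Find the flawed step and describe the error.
Step 2: Add numerators and denominators: (1+5)/(4+4)

Step 2 incorrectly adds fractions by separately adding numerators and denominators. This is wrong. The correct method requires a common denominator: 1/4 + 5/4 = (1×4 + 5×4)/(4×4) = 24/16 = 3/2. The method used gives 6/8, which is different.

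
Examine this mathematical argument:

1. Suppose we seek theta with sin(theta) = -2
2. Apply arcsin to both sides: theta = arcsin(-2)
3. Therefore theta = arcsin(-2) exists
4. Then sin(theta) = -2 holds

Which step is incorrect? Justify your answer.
Step 2: Apply arcsin to both sides: theta = arcsin(-2)

Step 2 applies arcsin to -2. However, arcsin(x) is only defined for x in [-1, 1] because sin(theta) can only produce values in that range. Since |-2| > 1, arcsin(-2) is undefined. There is no angle whose sine equals -2.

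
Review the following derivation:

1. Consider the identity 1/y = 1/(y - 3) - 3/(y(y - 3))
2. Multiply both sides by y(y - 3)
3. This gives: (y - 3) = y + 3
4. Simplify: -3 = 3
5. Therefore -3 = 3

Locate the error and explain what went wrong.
Step 3: This gives: (y - 3) = y + 3

Step 3 makes a sign error when clearing denominators. Multiplying -3/(y(y - 3)) by y(y - 3) gives -3, not +3. The correct result is (y - 3) = y - 3, which is trivially true, not (y - 3) = y + 3. (Step 1 is a valid identity: 1/(y - 3) - 3/(y(y - 3)) = (y - 3)/(y(y - 3)) = 1/y.)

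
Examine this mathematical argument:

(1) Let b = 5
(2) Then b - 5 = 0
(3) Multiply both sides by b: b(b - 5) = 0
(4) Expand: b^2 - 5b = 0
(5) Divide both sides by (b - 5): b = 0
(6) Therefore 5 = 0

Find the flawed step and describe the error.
Step 5: Divide both sides by (b - 5): b = 0

Step 5 divides both sides by (b - 5). However, since b = 5, we have (b - 5) = 0. Division by zero is undefined, making this step invalid.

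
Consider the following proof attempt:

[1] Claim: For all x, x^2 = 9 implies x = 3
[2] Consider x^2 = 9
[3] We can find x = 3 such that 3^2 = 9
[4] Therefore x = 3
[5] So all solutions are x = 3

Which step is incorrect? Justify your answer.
Step 4: Therefore x = 3

Step 4 incorrectly concludes that x = 3 is the only solution. The proof shows that x = 3 is A solution (existence), but does not show it is the ONLY solution (uniqueness). In fact, x = -3 is also a solution since (-3)^2 = 9. Finding one solution doesn't prove there are no others.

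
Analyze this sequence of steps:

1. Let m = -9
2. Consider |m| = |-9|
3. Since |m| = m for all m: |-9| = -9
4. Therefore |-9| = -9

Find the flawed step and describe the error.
Step 3: Since |m| = m for all m: |-9| = -9

Step 3 incorrectly states that |m| = m for all m. The correct definition is |m| = m when m >= 0, and |m| = -m when m < 0. Since -9 < 0, we have |-9| = -(-9) = 9, not -9.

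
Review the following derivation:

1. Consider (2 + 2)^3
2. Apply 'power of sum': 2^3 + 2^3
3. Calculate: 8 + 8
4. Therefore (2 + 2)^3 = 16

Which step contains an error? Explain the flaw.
Step 2: Apply 'power of sum': 2^3 + 2^3

Step 2 incorrectly applies a non-existent rule '(a+b)^n = a^n + b^n'. This is false in general. The correct expansion uses the binomial theorem. The actual value is (2 + 2)^3 = 4^3 = 64, not 16.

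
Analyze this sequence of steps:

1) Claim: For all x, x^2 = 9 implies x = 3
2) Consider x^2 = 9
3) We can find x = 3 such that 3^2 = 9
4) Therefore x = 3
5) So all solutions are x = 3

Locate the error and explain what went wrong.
Step 4: Therefore x = 3

Step 4 incorrectly concludes that x = 3 is the only solution. The proof shows that x = 3 is A solution (existence), but does not show it is the ONLY solution (uniqueness). In fact, x = -3 is also a solution since (-3)^2 = 9. Finding one solution doesn't prove there are no others.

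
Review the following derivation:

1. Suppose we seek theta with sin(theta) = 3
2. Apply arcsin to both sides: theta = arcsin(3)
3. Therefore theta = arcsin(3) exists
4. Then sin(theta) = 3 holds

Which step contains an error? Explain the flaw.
Step 2: Apply arcsin to both sides: theta = arcsin(3)

Step 2 applies arcsin to 3. However, arcsin(x) is only defined for x in [-1, 1] because sin(theta) can only produce values in that range. Since |3| > 1, arcsin(3) is undefined. There is no angle whose sine equals 3.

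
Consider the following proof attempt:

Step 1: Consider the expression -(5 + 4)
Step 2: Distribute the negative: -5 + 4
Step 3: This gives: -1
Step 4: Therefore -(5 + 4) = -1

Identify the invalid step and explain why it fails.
Step 2: Distribute the negative: -5 + 4

Step 2 incorrectly distributes the negative sign. The correct distribution is -(5 + 4) = -5 - 4 = -9. The negative must be applied to both terms, not just the first. The error treats -(5 + 4) as -5 + 4, which equals -1 instead of -9.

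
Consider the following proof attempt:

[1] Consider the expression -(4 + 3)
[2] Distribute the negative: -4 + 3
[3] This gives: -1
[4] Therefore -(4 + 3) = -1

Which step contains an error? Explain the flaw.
Step 2: Distribute the negative: -4 + 3

Step 2 incorrectly distributes the negative sign. The correct distribution is -(4 + 3) = -4 - 3 = -7. The negative must be applied to both terms, not just the first. The error treats -(4 + 3) as -4 + 3, which equals -1 instead of -7.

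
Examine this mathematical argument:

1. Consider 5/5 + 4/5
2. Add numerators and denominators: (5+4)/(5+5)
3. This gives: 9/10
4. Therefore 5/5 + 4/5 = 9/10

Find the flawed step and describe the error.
Step 2: Add numerators and denominators: (5+4)/(5+5)

Step 2 incorrectly adds fractions by separately adding numerators and denominators. This is wrong. The correct method requires a common denominator: 5/5 + 4/5 = (5×5 + 4×5)/(5×5) = 45/25 = 9/5. The method used gives 9/10, which is different.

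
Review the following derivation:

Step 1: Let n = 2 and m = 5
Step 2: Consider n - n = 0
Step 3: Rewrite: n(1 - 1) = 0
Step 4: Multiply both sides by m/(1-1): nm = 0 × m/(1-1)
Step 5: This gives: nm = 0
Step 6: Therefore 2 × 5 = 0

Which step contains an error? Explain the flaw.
Step 4: Multiply both sides by m/(1-1): nm = 0 × m/(1-1)

Step 4 multiplies both sides by m/(1-1). However, 1-1 = 0, so this is multiplication by m/0, which is undefined. We cannot multiply by an undefined expression.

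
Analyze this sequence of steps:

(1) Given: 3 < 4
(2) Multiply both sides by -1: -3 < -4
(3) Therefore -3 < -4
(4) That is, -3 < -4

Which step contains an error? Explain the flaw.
Step 2: Multiply both sides by -1: -3 < -4

Step 2 multiplies both sides by -1 but fails to reverse the inequality sign. When multiplying (or dividing) an inequality by a negative number, the direction must be reversed. Since 3 < 4, we should get -3 > -4, i.e., -3 > -4.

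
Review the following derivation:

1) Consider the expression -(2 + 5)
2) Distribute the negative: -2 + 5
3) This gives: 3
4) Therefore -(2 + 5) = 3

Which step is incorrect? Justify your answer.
Step 2: Distribute the negative: -2 + 5

Step 2 incorrectly distributes the negative sign. The correct distribution is -(2 + 5) = -2 - 5 = -7. The negative must be applied to both terms, not just the first. The error treats -(2 + 5) as -2 + 5, which equals 3 instead of -7.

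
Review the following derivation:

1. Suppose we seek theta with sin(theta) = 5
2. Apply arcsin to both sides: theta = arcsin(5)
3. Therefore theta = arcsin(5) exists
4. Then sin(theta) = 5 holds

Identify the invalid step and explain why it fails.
Step 2: Apply arcsin to both sides: theta = arcsin(5)

Step 2 applies arcsin to 5. However, arcsin(x) is only defined for x in [-1, 1] because sin(theta) can only produce values in that range. Since |5| > 1, arcsin(5) is undefined. There is no angle whose sine equals 5.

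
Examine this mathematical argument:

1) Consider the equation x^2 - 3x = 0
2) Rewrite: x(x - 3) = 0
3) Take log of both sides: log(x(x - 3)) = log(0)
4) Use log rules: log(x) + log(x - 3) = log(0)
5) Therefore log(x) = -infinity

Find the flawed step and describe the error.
Step 3: Take log of both sides: log(x(x - 3)) = log(0)

Step 3 takes the logarithm of both sides, resulting in log(0) on the right side. The logarithm is only defined for positive numbers; log(0) is undefined (approaches negative infinity). This operation is invalid.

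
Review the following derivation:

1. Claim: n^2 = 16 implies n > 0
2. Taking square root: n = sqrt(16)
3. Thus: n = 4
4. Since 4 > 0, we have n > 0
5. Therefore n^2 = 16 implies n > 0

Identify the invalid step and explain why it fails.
Step 2: Taking square root: n = sqrt(16)

Step 2 takes the square root and assumes the positive root only. The equation n^2 = 16 actually has two solutions: n = 4 and n = -4. The proof silently assumes n > 0 without justification, then uses this assumption to conclude n > 0, which is circular. The counterexample n = -4 shows the claim is false.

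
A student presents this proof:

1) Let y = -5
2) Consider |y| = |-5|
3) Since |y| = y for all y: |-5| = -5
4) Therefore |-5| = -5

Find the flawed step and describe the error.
Step 3: Since |y| = y for all y: |-5| = -5

Step 3 incorrectly states that |y| = y for all y. The correct definition is |y| = y when y >= 0, and |y| = -y when y < 0. Since -5 < 0, we have |-5| = -(-5) = 5, not -5.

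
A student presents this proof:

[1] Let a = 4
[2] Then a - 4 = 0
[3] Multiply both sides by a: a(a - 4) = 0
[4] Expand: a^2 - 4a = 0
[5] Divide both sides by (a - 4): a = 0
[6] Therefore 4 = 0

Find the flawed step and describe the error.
Step 5: Divide both sides by (a - 4): a = 0

Step 5 divides both sides by (a - 4). However, since a = 4, we have (a - 4) = 0. Division by zero is undefined, making this step invalid.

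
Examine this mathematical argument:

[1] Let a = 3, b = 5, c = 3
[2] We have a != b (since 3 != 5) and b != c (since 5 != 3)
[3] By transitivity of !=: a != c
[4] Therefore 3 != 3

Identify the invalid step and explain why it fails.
Step 3: By transitivity of !=: a != c

Step 3 incorrectly applies transitivity to the '!=' relation. Transitivity states: if a R b and b R c, then a R c. However, '!=' is not transitive. Counterexample: 3 != 5 and 5 != 3, but 3 = 3 (both equal 3). Transitivity holds for relations like <, <=, =, but not for !=.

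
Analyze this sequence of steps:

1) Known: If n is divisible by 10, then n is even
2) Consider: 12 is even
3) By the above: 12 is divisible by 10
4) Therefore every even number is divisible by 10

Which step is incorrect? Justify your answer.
Step 3: By the above: 12 is divisible by 10

Step 3 commits the fallacy of affirming the consequent. The known fact 'divisible by 10 → even' does NOT imply 'even → divisible by 10'. That would be the converse, which is false. For example, 12 is even but 12 ÷ 10 = 1.20, which is not an integer.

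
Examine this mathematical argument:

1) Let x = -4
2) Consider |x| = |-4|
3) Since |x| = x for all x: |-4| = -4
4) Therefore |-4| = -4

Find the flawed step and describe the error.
Step 3: Since |x| = x for all x: |-4| = -4

Step 3 incorrectly states that |x| = x for all x. The correct definition is |x| = x when x >= 0, and |x| = -x when x < 0. Since -4 < 0, we have |-4| = -(-4) = 4, not -4.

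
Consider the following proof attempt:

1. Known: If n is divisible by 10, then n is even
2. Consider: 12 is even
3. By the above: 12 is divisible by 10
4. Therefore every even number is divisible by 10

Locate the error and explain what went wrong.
Step 3: By the above: 12 is divisible by 10

Step 3 commits the fallacy of affirming the consequent. The known fact 'divisible by 10 → even' does NOT imply 'even → divisible by 10'. That would be the converse, which is false. For example, 12 is even but 12 ÷ 10 = 1.20, which is not an integer.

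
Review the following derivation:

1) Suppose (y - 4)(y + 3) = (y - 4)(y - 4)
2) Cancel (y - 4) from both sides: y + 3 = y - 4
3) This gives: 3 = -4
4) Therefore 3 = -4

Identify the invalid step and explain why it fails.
Step 2: Cancel (y - 4) from both sides: y + 3 = y - 4

Step 2 cancels (y - 4) from both sides. This is only valid if (y - 4) ≠ 0, i.e., y ≠ 4. When y = 4, both sides equal zero regardless of the other factors. The correct approach requires considering y = 4 as a separate case.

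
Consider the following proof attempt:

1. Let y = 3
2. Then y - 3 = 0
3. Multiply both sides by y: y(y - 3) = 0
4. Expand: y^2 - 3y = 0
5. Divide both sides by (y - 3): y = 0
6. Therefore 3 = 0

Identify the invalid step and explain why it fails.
Step 5: Divide both sides by (y - 3): y = 0

Step 5 divides both sides by (y - 3). However, since y = 3, we have (y - 3) = 0. Division by zero is undefined, making this step invalid.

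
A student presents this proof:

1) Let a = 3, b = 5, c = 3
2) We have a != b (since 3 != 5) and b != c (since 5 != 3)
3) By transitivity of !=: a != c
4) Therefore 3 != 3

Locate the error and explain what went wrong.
Step 3: By transitivity of !=: a != c

Step 3 incorrectly applies transitivity to the '!=' relation. Transitivity states: if a R b and b R c, then a R c. However, '!=' is not transitive. Counterexample: 3 != 5 and 5 != 3, but 3 = 3 (both equal 3). Transitivity holds for relations like <, <=, =, but not for !=.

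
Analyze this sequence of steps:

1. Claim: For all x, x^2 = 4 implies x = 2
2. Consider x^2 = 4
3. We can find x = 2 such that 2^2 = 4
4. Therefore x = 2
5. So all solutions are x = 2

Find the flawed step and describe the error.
Step 4: Therefore x = 2

Step 4 incorrectly concludes that x = 2 is the only solution. The proof shows that x = 2 is A solution (existence), but does not show it is the ONLY solution (uniqueness). In fact, x = -2 is also a solution since (-2)^2 = 4. Finding one solution doesn't prove there are no others.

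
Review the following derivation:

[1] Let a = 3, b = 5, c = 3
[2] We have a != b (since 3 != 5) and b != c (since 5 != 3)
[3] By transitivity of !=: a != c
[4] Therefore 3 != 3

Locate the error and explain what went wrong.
Step 3: By transitivity of !=: a != c

Step 3 incorrectly applies transitivity to the '!=' relation. Transitivity states: if a R b and b R c, then a R c. However, '!=' is not transitive. Counterexample: 3 != 5 and 5 != 3, but 3 = 3 (both equal 3). Transitivity holds for relations like <, <=, =, but not for !=.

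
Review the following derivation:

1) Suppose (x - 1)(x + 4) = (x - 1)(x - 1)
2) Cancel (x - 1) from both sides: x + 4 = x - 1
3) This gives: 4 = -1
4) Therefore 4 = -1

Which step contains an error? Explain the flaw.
Step 2: Cancel (x - 1) from both sides: x + 4 = x - 1

Step 2 cancels (x - 1) from both sides. This is only valid if (x - 1) ≠ 0, i.e., x ≠ 1. When x = 1, both sides equal zero regardless of the other factors. The correct approach requires considering x = 1 as a separate case.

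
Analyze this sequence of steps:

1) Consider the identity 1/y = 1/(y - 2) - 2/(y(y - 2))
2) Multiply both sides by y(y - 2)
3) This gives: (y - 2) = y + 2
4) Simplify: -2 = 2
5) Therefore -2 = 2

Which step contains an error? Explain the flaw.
Step 3: This gives: (y - 2) = y + 2

Step 3 makes a sign error when clearing denominators. Multiplying -2/(y(y - 2)) by y(y - 2) gives -2, not +2. The correct result is (y - 2) = y - 2, which is trivially true, not (y - 2) = y + 2. (Step 1 is a valid identity: 1/(y - 2) - 2/(y(y - 2)) = (y - 2)/(y(y - 2)) = 1/y.)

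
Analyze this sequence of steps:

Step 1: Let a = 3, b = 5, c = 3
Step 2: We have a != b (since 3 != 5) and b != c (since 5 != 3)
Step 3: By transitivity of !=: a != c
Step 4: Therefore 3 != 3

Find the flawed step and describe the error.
Step 3: By transitivity of !=: a != c

Step 3 incorrectly applies transitivity to the '!=' relation. Transitivity states: if a R b and b R c, then a R c. However, '!=' is not transitive. Counterexample: 3 != 5 and 5 != 3, but 3 = 3 (both equal 3). Transitivity holds for relations like <, <=, =, but not for !=.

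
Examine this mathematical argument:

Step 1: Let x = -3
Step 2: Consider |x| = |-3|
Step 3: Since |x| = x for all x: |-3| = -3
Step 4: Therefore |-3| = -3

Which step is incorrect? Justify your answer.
Step 3: Since |x| = x for all x: |-3| = -3

Step 3 incorrectly states that |x| = x for all x. The correct definition is |x| = x when x >= 0, and |x| = -x when x < 0. Since -3 < 0, we have |-3| = -(-3) = 3, not -3.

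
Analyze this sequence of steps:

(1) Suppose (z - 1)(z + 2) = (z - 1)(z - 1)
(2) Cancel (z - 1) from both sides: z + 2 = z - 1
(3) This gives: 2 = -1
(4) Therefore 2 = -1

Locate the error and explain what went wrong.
Step 2: Cancel (z - 1) from both sides: z + 2 = z - 1

Step 2 cancels (z - 1) from both sides. This is only valid if (z - 1) ≠ 0, i.e., z ≠ 1. When z = 1, both sides equal zero regardless of the other factors. The correct approach requires considering z = 1 as a separate case.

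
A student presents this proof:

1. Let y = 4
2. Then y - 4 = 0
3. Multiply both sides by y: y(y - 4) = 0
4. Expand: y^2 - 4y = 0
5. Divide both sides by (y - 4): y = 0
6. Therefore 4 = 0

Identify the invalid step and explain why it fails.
Step 5: Divide both sides by (y - 4): y = 0

Step 5 divides both sides by (y - 4). However, since y = 4, we have (y - 4) = 0. Division by zero is undefined, making this step invalid.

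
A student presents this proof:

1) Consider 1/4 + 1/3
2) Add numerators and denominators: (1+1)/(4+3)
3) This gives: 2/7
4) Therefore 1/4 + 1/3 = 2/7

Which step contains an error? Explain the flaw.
Step 2: Add numerators and denominators: (1+1)/(4+3)

Step 2 incorrectly adds fractions by separately adding numerators and denominators. This is wrong. The correct method requires a common denominator: 1/4 + 1/3 = (1×3 + 1×4)/(4×3) = 7/12 = 7/12. The method used gives 2/7, which is different.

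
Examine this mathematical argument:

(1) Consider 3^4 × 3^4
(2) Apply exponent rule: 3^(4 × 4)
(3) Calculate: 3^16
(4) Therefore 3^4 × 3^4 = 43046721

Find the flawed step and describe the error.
Step 2: Apply exponent rule: 3^(4 × 4)

Step 2 incorrectly states that a^b × a^c = a^(b×c). The correct rule is a^b × a^c = a^(b+c). The actual value is 3^4 × 3^4 = 3^8 = 6561, not 3^16 = 43046721.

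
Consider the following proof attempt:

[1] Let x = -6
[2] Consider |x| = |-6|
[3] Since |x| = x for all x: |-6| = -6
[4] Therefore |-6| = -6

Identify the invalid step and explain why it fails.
Step 3: Since |x| = x for all x: |-6| = -6

Step 3 incorrectly states that |x| = x for all x. The correct definition is |x| = x when x >= 0, and |x| = -x when x < 0. Since -6 < 0, we have |-6| = -(-6) = 6, not -6.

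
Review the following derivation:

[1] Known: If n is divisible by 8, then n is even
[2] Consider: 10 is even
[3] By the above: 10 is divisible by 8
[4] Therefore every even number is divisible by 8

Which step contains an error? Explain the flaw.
Step 3: By the above: 10 is divisible by 8

Step 3 commits the fallacy of affirming the consequent. The known fact 'divisible by 8 → even' does NOT imply 'even → divisible by 8'. That would be the converse, which is false. For example, 10 is even but 10 ÷ 8 = 1.25, which is not an integer.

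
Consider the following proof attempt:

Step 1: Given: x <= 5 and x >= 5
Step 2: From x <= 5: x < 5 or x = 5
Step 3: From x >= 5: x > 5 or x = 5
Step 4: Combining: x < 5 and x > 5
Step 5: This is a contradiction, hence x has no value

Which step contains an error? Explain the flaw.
Step 4: Combining: x < 5 and x > 5

Step 4 incorrectly combines the conditions. From x <= 5 and x >= 5, the intersection is x = 5. The error treats the 'or' cases as 'and' requirements. The correct conclusion is that x = 5 is the unique solution, not that no solution exists.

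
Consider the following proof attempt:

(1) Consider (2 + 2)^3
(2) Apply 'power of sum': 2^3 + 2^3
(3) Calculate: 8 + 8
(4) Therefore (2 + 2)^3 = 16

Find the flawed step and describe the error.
Step 2: Apply 'power of sum': 2^3 + 2^3

Step 2 incorrectly applies a non-existent rule '(a+b)^n = a^n + b^n'. This is false in general. The correct expansion uses the binomial theorem. The actual value is (2 + 2)^3 = 4^3 = 64, not 16.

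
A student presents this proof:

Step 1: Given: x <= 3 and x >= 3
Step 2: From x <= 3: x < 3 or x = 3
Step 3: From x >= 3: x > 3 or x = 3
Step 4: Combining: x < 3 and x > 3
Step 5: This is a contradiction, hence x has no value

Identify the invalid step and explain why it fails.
Step 4: Combining: x < 3 and x > 3

Step 4 incorrectly combines the conditions. From x <= 3 and x >= 3, the intersection is x = 3. The error treats the 'or' cases as 'and' requirements. The correct conclusion is that x = 3 is the unique solution, not that no solution exists.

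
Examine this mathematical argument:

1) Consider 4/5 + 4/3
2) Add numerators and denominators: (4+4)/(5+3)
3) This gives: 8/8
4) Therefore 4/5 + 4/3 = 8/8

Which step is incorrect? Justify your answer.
Step 2: Add numerators and denominators: (4+4)/(5+3)

Step 2 incorrectly adds fractions by separately adding numerators and denominators. This is wrong. The correct method requires a common denominator: 4/5 + 4/3 = (4×3 + 4×5)/(5×3) = 32/15 = 32/15. The method used gives 8/8, which is different.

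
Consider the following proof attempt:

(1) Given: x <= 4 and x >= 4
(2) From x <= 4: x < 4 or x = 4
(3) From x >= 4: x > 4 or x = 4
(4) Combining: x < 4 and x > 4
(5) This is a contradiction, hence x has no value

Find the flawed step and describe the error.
Step 4: Combining: x < 4 and x > 4

Step 4 incorrectly combines the conditions. From x <= 4 and x >= 4, the intersection is x = 4. The error treats the 'or' cases as 'and' requirements. The correct conclusion is that x = 4 is the unique solution, not that no solution exists.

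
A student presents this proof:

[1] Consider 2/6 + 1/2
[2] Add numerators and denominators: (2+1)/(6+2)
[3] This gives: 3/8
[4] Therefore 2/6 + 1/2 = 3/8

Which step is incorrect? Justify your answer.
Step 2: Add numerators and denominators: (2+1)/(6+2)

Step 2 incorrectly adds fractions by separately adding numerators and denominators. This is wrong. The correct method requires a common denominator: 2/6 + 1/2 = (2×2 + 1×6)/(6×2) = 10/12 = 5/6. The method used gives 3/8, which is different.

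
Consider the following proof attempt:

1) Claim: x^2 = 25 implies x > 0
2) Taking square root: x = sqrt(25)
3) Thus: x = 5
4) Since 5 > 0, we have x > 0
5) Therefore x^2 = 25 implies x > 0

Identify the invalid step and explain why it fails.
Step 2: Taking square root: x = sqrt(25)

Step 2 takes the square root and assumes the positive root only. The equation x^2 = 25 actually has two solutions: x = 5 and x = -5. The proof silently assumes x > 0 without justification, then uses this assumption to conclude x > 0, which is circular. The counterexample x = -5 shows the claim is false.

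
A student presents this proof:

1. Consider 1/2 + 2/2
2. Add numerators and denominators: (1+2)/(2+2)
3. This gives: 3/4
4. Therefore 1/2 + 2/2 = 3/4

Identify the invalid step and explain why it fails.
Step 2: Add numerators and denominators: (1+2)/(2+2)

Step 2 incorrectly adds fractions by separately adding numerators and denominators. This is wrong. The correct method requires a common denominator: 1/2 + 2/2 = (1×2 + 2×2)/(2×2) = 6/4 = 3/2. The method used gives 3/4, which is different.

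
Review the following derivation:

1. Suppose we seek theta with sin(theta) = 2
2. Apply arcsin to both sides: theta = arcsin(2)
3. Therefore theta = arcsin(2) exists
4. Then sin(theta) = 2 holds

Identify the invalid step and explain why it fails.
Step 2: Apply arcsin to both sides: theta = arcsin(2)

Step 2 applies arcsin to 2. However, arcsin(x) is only defined for x in [-1, 1] because sin(theta) can only produce values in that range. Since |2| > 1, arcsin(2) is undefined. There is no angle whose sine equals 2.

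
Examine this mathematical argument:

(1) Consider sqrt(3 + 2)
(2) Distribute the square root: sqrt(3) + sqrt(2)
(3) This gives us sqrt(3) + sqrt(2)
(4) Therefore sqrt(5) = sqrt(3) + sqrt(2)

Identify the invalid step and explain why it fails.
Step 2: Distribute the square root: sqrt(3) + sqrt(2)

Step 2 incorrectly 'distributes' the square root over addition. The square root function does not distribute: sqrt(a + b) ≠ sqrt(a) + sqrt(b). In fact, sqrt(3 + 2) = sqrt(5) ≈ 2.2361, while sqrt(3) + sqrt(2) ≈ 3.1463.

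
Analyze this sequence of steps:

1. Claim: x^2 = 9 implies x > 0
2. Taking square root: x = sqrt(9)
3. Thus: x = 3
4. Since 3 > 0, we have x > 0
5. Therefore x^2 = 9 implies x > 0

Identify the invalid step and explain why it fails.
Step 2: Taking square root: x = sqrt(9)

Step 2 takes the square root and assumes the positive root only. The equation x^2 = 9 actually has two solutions: x = 3 and x = -3. The proof silently assumes x > 0 without justification, then uses this assumption to conclude x > 0, which is circular. The counterexample x = -3 shows the claim is false.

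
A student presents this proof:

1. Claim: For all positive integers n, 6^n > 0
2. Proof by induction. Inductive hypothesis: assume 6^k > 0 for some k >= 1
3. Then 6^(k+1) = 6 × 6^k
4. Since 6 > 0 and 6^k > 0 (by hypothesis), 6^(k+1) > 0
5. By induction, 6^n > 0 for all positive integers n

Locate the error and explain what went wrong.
Step 5: By induction, 6^n > 0 for all positive integers n

Step 5 concludes the proof by induction, but no base case was ever established. A valid induction proof requires: (1) a base case proving 6^1 > 0, and (2) an inductive step showing IF 6^k > 0 THEN 6^(k+1) > 0. Steps 2-4 correctly establish the inductive step, but without the base case the conclusion in step 5 does not follow.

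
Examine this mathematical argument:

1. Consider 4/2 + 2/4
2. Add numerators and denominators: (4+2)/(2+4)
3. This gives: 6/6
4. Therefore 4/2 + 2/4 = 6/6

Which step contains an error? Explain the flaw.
Step 2: Add numerators and denominators: (4+2)/(2+4)

Step 2 incorrectly adds fractions by separately adding numerators and denominators. This is wrong. The correct method requires a common denominator: 4/2 + 2/4 = (4×4 + 2×2)/(2×4) = 20/8 = 5/2. The method used gives 6/6, which is different.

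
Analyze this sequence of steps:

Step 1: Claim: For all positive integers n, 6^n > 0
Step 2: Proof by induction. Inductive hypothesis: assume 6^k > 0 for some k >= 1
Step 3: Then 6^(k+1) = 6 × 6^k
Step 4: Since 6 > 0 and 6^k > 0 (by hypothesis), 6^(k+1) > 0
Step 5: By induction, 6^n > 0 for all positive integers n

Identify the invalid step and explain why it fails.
Step 5: By induction, 6^n > 0 for all positive integers n

Step 5 concludes the proof by induction, but no base case was ever established. A valid induction proof requires: (1) a base case proving 6^1 > 0, and (2) an inductive step showing IF 6^k > 0 THEN 6^(k+1) > 0. Steps 2-4 correctly establish the inductive step, but without the base case the conclusion in step 5 does not follow.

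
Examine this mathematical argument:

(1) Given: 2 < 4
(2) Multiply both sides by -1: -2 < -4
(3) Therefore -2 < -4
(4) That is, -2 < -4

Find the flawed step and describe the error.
Step 2: Multiply both sides by -1: -2 < -4

Step 2 multiplies both sides by -1 but fails to reverse the inequality sign. When multiplying (or dividing) an inequality by a negative number, the direction must be reversed. Since 2 < 4, we should get -2 > -4, i.e., -2 > -4.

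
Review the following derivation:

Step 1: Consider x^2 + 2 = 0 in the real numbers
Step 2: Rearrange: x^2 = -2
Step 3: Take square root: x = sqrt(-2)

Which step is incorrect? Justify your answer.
Step 3: Take square root: x = sqrt(-2)

Step 3 takes the square root of -2, which is negative. In the real number system, the square root of a negative number is undefined. The equation x^2 + 2 = 0 has no real solutions. Square roots of negative numbers only exist in the complex numbers.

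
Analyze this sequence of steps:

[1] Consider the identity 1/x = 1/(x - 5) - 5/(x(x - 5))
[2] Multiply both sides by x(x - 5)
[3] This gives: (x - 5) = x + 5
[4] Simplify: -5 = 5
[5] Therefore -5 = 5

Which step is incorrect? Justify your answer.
Step 3: This gives: (x - 5) = x + 5

Step 3 makes a sign error when clearing denominators. Multiplying -5/(x(x - 5)) by x(x - 5) gives -5, not +5. The correct result is (x - 5) = x - 5, which is trivially true, not (x - 5) = x + 5. (Step 1 is a valid identity: 1/(x - 5) - 5/(x(x - 5)) = (x - 5)/(x(x - 5)) = 1/x.)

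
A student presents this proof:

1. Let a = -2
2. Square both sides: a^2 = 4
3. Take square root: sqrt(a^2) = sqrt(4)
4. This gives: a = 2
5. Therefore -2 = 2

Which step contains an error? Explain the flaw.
Step 4: This gives: a = 2

Step 4 incorrectly states that sqrt(a^2) = a. The correct identity is sqrt(a^2) = |a|. Since a = -2 < 0, we have sqrt(a^2) = |-2| = 2, not a = -2.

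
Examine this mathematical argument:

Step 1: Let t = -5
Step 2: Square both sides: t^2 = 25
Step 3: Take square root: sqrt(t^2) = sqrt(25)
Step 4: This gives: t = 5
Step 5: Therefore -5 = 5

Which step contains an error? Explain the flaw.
Step 4: This gives: t = 5

Step 4 incorrectly states that sqrt(t^2) = t. The correct identity is sqrt(t^2) = |t|. Since t = -5 < 0, we have sqrt(t^2) = |-5| = 5, not t = -5.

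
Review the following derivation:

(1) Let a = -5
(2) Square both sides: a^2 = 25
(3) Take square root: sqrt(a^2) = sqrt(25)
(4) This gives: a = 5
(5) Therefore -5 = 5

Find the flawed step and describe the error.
Step 4: This gives: a = 5

Step 4 incorrectly states that sqrt(a^2) = a. The correct identity is sqrt(a^2) = |a|. Since a = -5 < 0, we have sqrt(a^2) = |-5| = 5, not a = -5.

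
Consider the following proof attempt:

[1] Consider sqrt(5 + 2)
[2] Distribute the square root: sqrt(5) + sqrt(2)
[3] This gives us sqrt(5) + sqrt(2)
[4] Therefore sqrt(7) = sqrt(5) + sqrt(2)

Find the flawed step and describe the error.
Step 2: Distribute the square root: sqrt(5) + sqrt(2)

Step 2 incorrectly 'distributes' the square root over addition. The square root function does not distribute: sqrt(a + b) ≠ sqrt(a) + sqrt(b). In fact, sqrt(5 + 2) = sqrt(7) ≈ 2.6458, while sqrt(5) + sqrt(2) ≈ 3.6503.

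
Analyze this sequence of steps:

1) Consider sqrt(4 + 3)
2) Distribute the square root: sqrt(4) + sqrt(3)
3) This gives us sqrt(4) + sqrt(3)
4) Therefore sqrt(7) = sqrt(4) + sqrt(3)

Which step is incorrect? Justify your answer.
Step 2: Distribute the square root: sqrt(4) + sqrt(3)

Step 2 incorrectly 'distributes' the square root over addition. The square root function does not distribute: sqrt(a + b) ≠ sqrt(a) + sqrt(b). In fact, sqrt(4 + 3) = sqrt(7) ≈ 2.6458, while sqrt(4) + sqrt(3) ≈ 3.7321.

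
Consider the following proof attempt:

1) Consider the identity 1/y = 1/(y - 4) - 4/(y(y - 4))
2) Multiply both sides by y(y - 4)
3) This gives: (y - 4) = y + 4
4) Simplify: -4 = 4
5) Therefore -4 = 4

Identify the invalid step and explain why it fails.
Step 3: This gives: (y - 4) = y + 4

Step 3 makes a sign error when clearing denominators. Multiplying -4/(y(y - 4)) by y(y - 4) gives -4, not +4. The correct result is (y - 4) = y - 4, which is trivially true, not (y - 4) = y + 4. (Step 1 is a valid identity: 1/(y - 4) - 4/(y(y - 4)) = (y - 4)/(y(y - 4)) = 1/y.)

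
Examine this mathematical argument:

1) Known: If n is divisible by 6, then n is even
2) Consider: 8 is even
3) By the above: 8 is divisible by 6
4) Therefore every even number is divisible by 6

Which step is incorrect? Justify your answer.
Step 3: By the above: 8 is divisible by 6

Step 3 commits the fallacy of affirming the consequent. The known fact 'divisible by 6 → even' does NOT imply 'even → divisible by 6'. That would be the converse, which is false. For example, 8 is even but 8 ÷ 6 = 1.33, which is not an integer.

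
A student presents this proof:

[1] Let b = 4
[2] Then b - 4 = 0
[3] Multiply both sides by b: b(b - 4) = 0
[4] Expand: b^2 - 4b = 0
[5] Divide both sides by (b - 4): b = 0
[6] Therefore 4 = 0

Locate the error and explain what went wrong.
Step 5: Divide both sides by (b - 4): b = 0

Step 5 divides both sides by (b - 4). However, since b = 4, we have (b - 4) = 0. Division by zero is undefined, making this step invalid.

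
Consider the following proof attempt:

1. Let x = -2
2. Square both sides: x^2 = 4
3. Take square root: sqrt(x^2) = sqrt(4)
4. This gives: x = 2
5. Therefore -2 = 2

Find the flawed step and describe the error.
Step 4: This gives: x = 2

Step 4 incorrectly states that sqrt(x^2) = x. The correct identity is sqrt(x^2) = |x|. Since x = -2 < 0, we have sqrt(x^2) = |-2| = 2, not x = -2.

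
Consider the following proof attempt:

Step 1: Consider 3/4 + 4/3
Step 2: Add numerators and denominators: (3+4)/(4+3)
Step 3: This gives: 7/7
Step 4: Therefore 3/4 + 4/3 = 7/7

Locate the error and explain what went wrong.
Step 2: Add numerators and denominators: (3+4)/(4+3)

Step 2 incorrectly adds fractions by separately adding numerators and denominators. This is wrong. The correct method requires a common denominator: 3/4 + 4/3 = (3×3 + 4×4)/(4×3) = 25/12 = 25/12. The method used gives 7/7, which is different.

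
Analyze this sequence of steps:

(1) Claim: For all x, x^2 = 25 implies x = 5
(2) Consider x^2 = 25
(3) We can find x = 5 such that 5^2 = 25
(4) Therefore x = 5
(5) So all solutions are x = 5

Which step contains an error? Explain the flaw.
Step 4: Therefore x = 5

Step 4 incorrectly concludes that x = 5 is the only solution. The proof shows that x = 5 is A solution (existence), but does not show it is the ONLY solution (uniqueness). In fact, x = -5 is also a solution since (-5)^2 = 25. Finding one solution doesn't prove there are no others.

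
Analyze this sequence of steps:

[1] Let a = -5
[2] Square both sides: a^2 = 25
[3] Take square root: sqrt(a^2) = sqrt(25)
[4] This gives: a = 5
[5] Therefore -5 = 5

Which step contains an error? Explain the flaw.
Step 4: This gives: a = 5

Step 4 incorrectly states that sqrt(a^2) = a. The correct identity is sqrt(a^2) = |a|. Since a = -5 < 0, we have sqrt(a^2) = |-5| = 5, not a = -5.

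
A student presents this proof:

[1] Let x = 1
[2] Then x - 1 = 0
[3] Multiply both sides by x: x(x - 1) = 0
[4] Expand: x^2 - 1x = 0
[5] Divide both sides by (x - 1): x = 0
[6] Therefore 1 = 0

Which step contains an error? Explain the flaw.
Step 5: Divide both sides by (x - 1): x = 0

Step 5 divides both sides by (x - 1). However, since x = 1, we have (x - 1) = 0. Division by zero is undefined, making this step invalid.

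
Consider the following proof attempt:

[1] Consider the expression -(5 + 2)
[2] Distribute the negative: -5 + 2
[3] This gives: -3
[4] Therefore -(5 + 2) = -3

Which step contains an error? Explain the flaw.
Step 2: Distribute the negative: -5 + 2

Step 2 incorrectly distributes the negative sign. The correct distribution is -(5 + 2) = -5 - 2 = -7. The negative must be applied to both terms, not just the first. The error treats -(5 + 2) as -5 + 2, which equals -3 instead of -7.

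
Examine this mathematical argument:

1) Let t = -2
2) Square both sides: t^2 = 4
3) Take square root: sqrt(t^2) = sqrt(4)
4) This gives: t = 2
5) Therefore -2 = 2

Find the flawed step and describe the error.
Step 4: This gives: t = 2

Step 4 incorrectly states that sqrt(t^2) = t. The correct identity is sqrt(t^2) = |t|. Since t = -2 < 0, we have sqrt(t^2) = |-2| = 2, not t = -2.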